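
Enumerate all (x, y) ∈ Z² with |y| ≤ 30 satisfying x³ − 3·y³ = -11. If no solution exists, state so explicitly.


The equation is x³ - 3y³ = -11. For fixed y, x³ = 3·y³ − 11, so a solution requires the RHS to be a perfect cube.
Strategy: iterate y from -30 to 30, compute RHS = 3·y³ − 11, and check whether it is a (positive or negative) perfect cube.
Check small values of y:
  y = 0: RHS = -11 is not a perfect cube.
  y = 1: RHS = -8 = (-2)³ ⇒ x = -2 works.
  y = -1: RHS = -14 is not a perfect cube.
  y = 2: RHS = 13 is not a perfect cube.
  y = -2: RHS = -35 is not a perfect cube.
  y = 3: RHS = 70 is not a perfect cube.
  y = -3: RHS = -92 is not a perfect cube.
Continuing the search up to |y| = 30 finds no further solutions beyond those listed.
Collected solutions: (-2, 1).

Solutions (with |y| ≤ 30): (-2, 1).


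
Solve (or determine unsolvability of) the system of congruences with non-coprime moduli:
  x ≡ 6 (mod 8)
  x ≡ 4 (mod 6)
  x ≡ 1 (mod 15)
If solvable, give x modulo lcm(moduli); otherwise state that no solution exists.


Moduli 8, 6, 15 are not pairwise coprime, so CRT works modulo lcm(m_i) when all pairwise compatibility conditions hold.
Pairwise compatibility: gcd(m_i, m_j) must divide a_i - a_j for every pair.
Merge one congruence at a time:
  Start: x ≡ 6 (mod 8).
  Combine with x ≡ 4 (mod 6): gcd(8, 6) = 2; 4 - 6 = -2, which IS divisible by 2, so compatible.
    Write x = 6 + 8·t and substitute into x ≡ 4 (mod 6): 8·t ≡ 4 − 6 = -2 (mod 6).
    Divide the congruence (and modulus) by g = 2: 4·t ≡ -1 (mod 3).
    Reduce coefficients mod 3: 1·t ≡ 2 (mod 3).
    So t ≡ 2 (mod 3).
    Then x = 6 + 8·2 = 22, valid modulo lcm(8, 6) = 24: x ≡ 22 (mod 24).
  Combine with x ≡ 1 (mod 15): gcd(24, 15) = 3; 1 - 22 = -21, which IS divisible by 3, so compatible.
    Write x = 22 + 24·t and substitute into x ≡ 1 (mod 15): 24·t ≡ 1 − 22 = -21 (mod 15).
    Divide the congruence (and modulus) by g = 3: 8·t ≡ -7 (mod 5).
    Reduce coefficients mod 5: 3·t ≡ 3 (mod 5).
    The inverse of 3 mod 5 is 2 (since 3·2 = 6 = 1·5 + 1), so t ≡ 2·3 = 6 ≡ 1 (mod 5).
    Then x = 22 + 24·1 = 46, valid modulo lcm(24, 15) = 120: x ≡ 46 (mod 120).
Verify: 46 mod 8 = 6, 46 mod 6 = 4, 46 mod 15 = 1.

x ≡ 46 (mod 120).


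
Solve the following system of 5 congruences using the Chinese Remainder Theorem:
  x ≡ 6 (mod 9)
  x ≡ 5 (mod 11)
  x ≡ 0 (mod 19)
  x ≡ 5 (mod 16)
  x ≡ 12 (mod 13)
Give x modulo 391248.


Product of moduli M = 9 · 11 · 19 · 16 · 13 = 391248.
Merge one congruence at a time:
  Start: x ≡ 6 (mod 9).
  Combine with x ≡ 5 (mod 11); new modulus lcm = 99.
    Write x = 6 + 9·t and substitute into x ≡ 5 (mod 11): 9·t ≡ 5 − 6 = -1 (mod 11).
    Reduce coefficients mod 11: 9·t ≡ 10 (mod 11).
    The inverse of 9 mod 11 is 5 (since 9·5 = 45 = 4·11 + 1), so t ≡ 5·10 = 50 ≡ 6 (mod 11).
    Then x = 6 + 9·6 = 60, valid modulo lcm(9, 11) = 99: x ≡ 60 (mod 99).
  Combine with x ≡ 0 (mod 19); new modulus lcm = 1881.
    Write x = 60 + 99·t and substitute into x ≡ 0 (mod 19): 99·t ≡ 0 − 60 = -60 (mod 19).
    Reduce coefficients mod 19: 4·t ≡ 16 (mod 19).
    The inverse of 4 mod 19 is 5 (since 4·5 = 20 = 1·19 + 1), so t ≡ 5·16 = 80 ≡ 4 (mod 19).
    Then x = 60 + 99·4 = 456, valid modulo lcm(99, 19) = 1881: x ≡ 456 (mod 1881).
  Combine with x ≡ 5 (mod 16); new modulus lcm = 30096.
    Write x = 456 + 1881·t and substitute into x ≡ 5 (mod 16): 1881·t ≡ 5 − 456 = -451 (mod 16).
    Reduce coefficients mod 16: 9·t ≡ 13 (mod 16).
    The inverse of 9 mod 16 is 9 (since 9·9 = 81 = 5·16 + 1), so t ≡ 9·13 = 117 ≡ 5 (mod 16).
    Then x = 456 + 1881·5 = 9861, valid modulo lcm(1881, 16) = 30096: x ≡ 9861 (mod 30096).
  Combine with x ≡ 12 (mod 13); new modulus lcm = 391248.
    Write x = 9861 + 30096·t and substitute into x ≡ 12 (mod 13): 30096·t ≡ 12 − 9861 = -9849 (mod 13).
    Reduce coefficients mod 13: 1·t ≡ 5 (mod 13).
    So t ≡ 5 (mod 13).
    Then x = 9861 + 30096·5 = 160341, valid modulo lcm(30096, 13) = 391248: x ≡ 160341 (mod 391248).
Verify against each original: 160341 mod 9 = 6, 160341 mod 11 = 5, 160341 mod 19 = 0, 160341 mod 16 = 5, 160341 mod 13 = 12.

x ≡ 160341 (mod 391248).


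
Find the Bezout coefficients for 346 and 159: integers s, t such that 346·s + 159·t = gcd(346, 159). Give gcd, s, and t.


Euclidean algorithm on (346, 159) — divide until remainder is 0:
  346 = 2 · 159 + 28
  159 = 5 · 28 + 19
  28 = 1 · 19 + 9
  19 = 2 · 9 + 1
  9 = 9 · 1 + 0
gcd(346, 159) = 1.
Track Bezout coefficients alongside the remainders: start with r₀ = 346 = a·1 + b·0 (s = 1, t = 0) and r₁ = 159 = a·0 + b·1 (s = 0, t = 1); each new remainder r_{k+1} = r_{k-1} − q_k·r_k inherits s_{k+1} = s_{k-1} − q_k·s_k, t_{k+1} = t_{k-1} − q_k·t_k, so r_k = a·s_k + b·t_k at every step:
  q = 2: r = 28, s = 1 − 2·0 = 1, t = 0 − 2·1 = -2  (check: 346·1 + 159·(-2) = 28)
  q = 5: r = 19, s = 0 − 5·1 = -5, t = 1 − 5·(-2) = 11  (check: 346·(-5) + 159·11 = 19)
  q = 1: r = 9, s = 1 − 1·(-5) = 6, t = -2 − 1·11 = -13  (check: 346·6 + 159·(-13) = 9)
  q = 2: r = 1, s = -5 − 2·6 = -17, t = 11 − 2·(-13) = 37  (check: 346·(-17) + 159·37 = 1)
The row with r = 1 (the gcd) gives the Bezout coefficients s = -17, t = 37.
Result: 346 · (-17) + 159 · (37) = 1.

gcd(346, 159) = 1; s = -17, t = 37 (check: 346·(-17) + 159·37 = 1).


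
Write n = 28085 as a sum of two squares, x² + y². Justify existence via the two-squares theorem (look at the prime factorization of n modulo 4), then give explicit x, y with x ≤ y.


Step 1: Factor n = 28085 = 5 · 41 · 137.
Step 2: Check the mod-4 condition on each prime factor: 5 ≡ 1 (mod 4), exponent 1; 41 ≡ 1 (mod 4), exponent 1; 137 ≡ 1 (mod 4), exponent 1.
All primes ≡ 3 (mod 4) appear to even exponent (or don't appear), so by the two-squares theorem n IS expressible as a sum of two squares.
Step 3: Build a representation. Here n = 5 · 41 · 137 is a product of primes ≡ 1 (mod 4). Each prime p ≡ 1 (mod 4) is itself a sum of two squares; find a² by testing p − a² for a perfect square:
  5: 5 − 1² = 4 = 2² ⇒ 5 = 1² + 2².
  41: 41 − 1² = 40, 41 − 2² = 37, 41 − 3² = 32, 41 − 4² = 25 = 5² ⇒ 41 = 4² + 5².
  137: 137 − 1² = 136, 137 − 2² = 133, 137 − 3² = 128, 137 − 4² = 121 = 11² ⇒ 137 = 4² + 11².
  Combine using the Brahmagupta–Fibonacci identity (a² + b²)(c² + d²) = (ac − bd)² + (ad + bc)² = (ac + bd)² + (ad − bc)²:
  5 · 41 = 205: from (1² + 2²)(4² + 5²), take (1·4 − 2·5, 1·5 + 2·4) = (4 − 10, 5 + 8) = (-6, 13); dropping signs (only squares matter) gives (6, 13); check 6² + 13² = 36 + 169 = 205 ✓.
  205 · 137 = 28085: from (6² + 13²)(4² + 11²), take (6·4 − 13·11, 6·11 + 13·4) = (24 − 143, 66 + 52) = (-119, 118); dropping signs (only squares matter) gives (119, 118); check 119² + 118² = 14161 + 13924 = 28085 ✓.
Step 4: Order so x ≤ y and verify: 118² + 119² = 13924 + 14161 = 28085 = n. ✓

n = 28085 = 118² + 119² (one valid representation with x ≤ y).


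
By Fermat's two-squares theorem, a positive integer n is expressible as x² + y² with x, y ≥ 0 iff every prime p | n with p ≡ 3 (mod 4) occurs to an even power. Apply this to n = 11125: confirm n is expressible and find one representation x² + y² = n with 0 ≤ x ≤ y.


Step 1: Factor n = 11125 = 5^3 · 89.
Step 2: Check the mod-4 condition on each prime factor: 5 ≡ 1 (mod 4), exponent 3; 89 ≡ 1 (mod 4), exponent 1.
All primes ≡ 3 (mod 4) appear to even exponent (or don't appear), so by the two-squares theorem n IS expressible as a sum of two squares.
Step 3: Build a representation. Group n = k² · m with k = 5 and m = 5 · 89 = 445 (a product of primes ≡ 1 (mod 4)); a representation of m scales to one of n via (k·x)² + (k·y)² = k²(x² + y²). Each prime p ≡ 1 (mod 4) is itself a sum of two squares; find a² by testing p − a² for a perfect square:
  5: 5 − 1² = 4 = 2² ⇒ 5 = 1² + 2².
  89: 89 − 1² = 88, 89 − 2² = 85, 89 − 3² = 80, 89 − 4² = 73, 89 − 5² = 64 = 8² ⇒ 89 = 5² + 8².
  Combine using the Brahmagupta–Fibonacci identity (a² + b²)(c² + d²) = (ac − bd)² + (ad + bc)² = (ac + bd)² + (ad − bc)²:
  5 · 89 = 445: from (1² + 2²)(5² + 8²), take (1·5 − 2·8, 1·8 + 2·5) = (5 − 16, 8 + 10) = (-11, 18); dropping signs (only squares matter) gives (11, 18); check 11² + 18² = 121 + 324 = 445 ✓.
  Scale by k = 5: (5·11, 5·18) = (55, 90).
Step 4: Order so x ≤ y and verify: 55² + 90² = 3025 + 8100 = 11125 = n. ✓

n = 11125 = 55² + 90² (one valid representation with x ≤ y).


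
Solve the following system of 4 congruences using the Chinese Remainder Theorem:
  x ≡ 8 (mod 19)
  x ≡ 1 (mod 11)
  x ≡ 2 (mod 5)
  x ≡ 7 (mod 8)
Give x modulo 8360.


Product of moduli M = 19 · 11 · 5 · 8 = 8360.
Merge one congruence at a time:
  Start: x ≡ 8 (mod 19).
  Combine with x ≡ 1 (mod 11); new modulus lcm = 209.
    Write x = 8 + 19·t and substitute into x ≡ 1 (mod 11): 19·t ≡ 1 − 8 = -7 (mod 11).
    Reduce coefficients mod 11: 8·t ≡ 4 (mod 11).
    The inverse of 8 mod 11 is 7 (since 8·7 = 56 = 5·11 + 1), so t ≡ 7·4 = 28 ≡ 6 (mod 11).
    Then x = 8 + 19·6 = 122, valid modulo lcm(19, 11) = 209: x ≡ 122 (mod 209).
  Combine with x ≡ 2 (mod 5); new modulus lcm = 1045.
    Write x = 122 + 209·t and substitute into x ≡ 2 (mod 5): 209·t ≡ 2 − 122 = -120 (mod 5).
    Reduce coefficients mod 5: 4·t ≡ 0 (mod 5).
    The inverse of 4 mod 5 is 4 (since 4·4 = 16 = 3·5 + 1), so t ≡ 4·0 = 0 ≡ 0 (mod 5).
    Then x = 122 + 209·0 = 122, valid modulo lcm(209, 5) = 1045: x ≡ 122 (mod 1045).
  Combine with x ≡ 7 (mod 8); new modulus lcm = 8360.
    Write x = 122 + 1045·t and substitute into x ≡ 7 (mod 8): 1045·t ≡ 7 − 122 = -115 (mod 8).
    Reduce coefficients mod 8: 5·t ≡ 5 (mod 8).
    The inverse of 5 mod 8 is 5 (since 5·5 = 25 = 3·8 + 1), so t ≡ 5·5 = 25 ≡ 1 (mod 8).
    Then x = 122 + 1045·1 = 1167, valid modulo lcm(1045, 8) = 8360: x ≡ 1167 (mod 8360).
Verify against each original: 1167 mod 19 = 8, 1167 mod 11 = 1, 1167 mod 5 = 2, 1167 mod 8 = 7.

x ≡ 1167 (mod 8360).


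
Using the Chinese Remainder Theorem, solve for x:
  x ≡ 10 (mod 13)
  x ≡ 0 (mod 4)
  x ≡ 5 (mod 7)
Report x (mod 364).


Moduli 13, 4, 7 are pairwise coprime; by CRT there is a unique solution modulo M = 13 · 4 · 7 = 364.
Solve pairwise, accumulating the modulus:
  Start with x ≡ 10 (mod 13).
  Combine with x ≡ 0 (mod 4): since gcd(13, 4) = 1, we get a unique residue mod 52.
    Write x = 10 + 13·t and substitute into x ≡ 0 (mod 4): 13·t ≡ 0 − 10 = -10 (mod 4).
    Reduce coefficients mod 4: 1·t ≡ 2 (mod 4).
    So t ≡ 2 (mod 4).
    Then x = 10 + 13·2 = 36, valid modulo lcm(13, 4) = 52: x ≡ 36 (mod 52).
  Combine with x ≡ 5 (mod 7): since gcd(52, 7) = 1, we get a unique residue mod 364.
    Write x = 36 + 52·t and substitute into x ≡ 5 (mod 7): 52·t ≡ 5 − 36 = -31 (mod 7).
    Reduce coefficients mod 7: 3·t ≡ 4 (mod 7).
    The inverse of 3 mod 7 is 5 (since 3·5 = 15 = 2·7 + 1), so t ≡ 5·4 = 20 ≡ 6 (mod 7).
    Then x = 36 + 52·6 = 348, valid modulo lcm(52, 7) = 364: x ≡ 348 (mod 364).
Verify: 348 mod 13 = 10 ✓, 348 mod 4 = 0 ✓, 348 mod 7 = 5 ✓.

x ≡ 348 (mod 364).


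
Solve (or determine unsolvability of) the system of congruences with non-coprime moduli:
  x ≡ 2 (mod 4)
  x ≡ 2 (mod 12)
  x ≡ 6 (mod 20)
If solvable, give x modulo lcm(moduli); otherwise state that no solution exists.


Moduli 4, 12, 20 are not pairwise coprime, so CRT works modulo lcm(m_i) when all pairwise compatibility conditions hold.
Pairwise compatibility: gcd(m_i, m_j) must divide a_i - a_j for every pair.
Merge one congruence at a time:
  Start: x ≡ 2 (mod 4).
  Combine with x ≡ 2 (mod 12): gcd(4, 12) = 4; 2 - 2 = 0, which IS divisible by 4, so compatible.
    Write x = 2 + 4·t and substitute into x ≡ 2 (mod 12): 4·t ≡ 2 − 2 = 0 (mod 12).
    Divide the congruence (and modulus) by g = 4: 1·t ≡ 0 (mod 3).
    So t ≡ 0 (mod 3).
    Then x = 2 + 4·0 = 2, valid modulo lcm(4, 12) = 12: x ≡ 2 (mod 12).
  Combine with x ≡ 6 (mod 20): gcd(12, 20) = 4; 6 - 2 = 4, which IS divisible by 4, so compatible.
    Write x = 2 + 12·t and substitute into x ≡ 6 (mod 20): 12·t ≡ 6 − 2 = 4 (mod 20).
    Divide the congruence (and modulus) by g = 4: 3·t ≡ 1 (mod 5).
    The inverse of 3 mod 5 is 2 (since 3·2 = 6 = 1·5 + 1), so t ≡ 2·1 = 2 ≡ 2 (mod 5).
    Then x = 2 + 12·2 = 26, valid modulo lcm(12, 20) = 60: x ≡ 26 (mod 60).
Verify: 26 mod 4 = 2, 26 mod 12 = 2, 26 mod 20 = 6.

x ≡ 26 (mod 60).


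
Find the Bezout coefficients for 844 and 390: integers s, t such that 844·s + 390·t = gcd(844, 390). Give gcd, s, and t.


Euclidean algorithm on (844, 390) — divide until remainder is 0:
  844 = 2 · 390 + 64
  390 = 6 · 64 + 6
  64 = 10 · 6 + 4
  6 = 1 · 4 + 2
  4 = 2 · 2 + 0
gcd(844, 390) = 2.
Track Bezout coefficients alongside the remainders: start with r₀ = 844 = a·1 + b·0 (s = 1, t = 0) and r₁ = 390 = a·0 + b·1 (s = 0, t = 1); each new remainder r_{k+1} = r_{k-1} − q_k·r_k inherits s_{k+1} = s_{k-1} − q_k·s_k, t_{k+1} = t_{k-1} − q_k·t_k, so r_k = a·s_k + b·t_k at every step:
  q = 2: r = 64, s = 1 − 2·0 = 1, t = 0 − 2·1 = -2  (check: 844·1 + 390·(-2) = 64)
  q = 6: r = 6, s = 0 − 6·1 = -6, t = 1 − 6·(-2) = 13  (check: 844·(-6) + 390·13 = 6)
  q = 10: r = 4, s = 1 − 10·(-6) = 61, t = -2 − 10·13 = -132  (check: 844·61 + 390·(-132) = 4)
  q = 1: r = 2, s = -6 − 1·61 = -67, t = 13 − 1·(-132) = 145  (check: 844·(-67) + 390·145 = 2)
The row with r = 2 (the gcd) gives the Bezout coefficients s = -67, t = 145.
Result: 844 · (-67) + 390 · (145) = 2.

gcd(844, 390) = 2; s = -67, t = 145 (check: 844·(-67) + 390·145 = 2).


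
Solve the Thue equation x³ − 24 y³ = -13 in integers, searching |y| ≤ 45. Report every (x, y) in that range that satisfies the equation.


The equation is x³ - 24y³ = -13. For fixed y, x³ = 24·y³ − 13, so a solution requires the RHS to be a perfect cube.
Strategy: iterate y from -45 to 45, compute RHS = 24·y³ − 13, and check whether it is a (positive or negative) perfect cube.
Check small values of y:
  y = 0: RHS = -13 is not a perfect cube.
  y = 1: RHS = 11 is not a perfect cube.
  y = -1: RHS = -37 is not a perfect cube.
  y = 2: RHS = 179 is not a perfect cube.
  y = -2: RHS = -205 is not a perfect cube.
  y = 3: RHS = 635 is not a perfect cube.
  y = -3: RHS = -661 is not a perfect cube.
Continuing the search up to |y| = 45 finds no solutions either.
No (x, y) in the scanned range satisfies the equation.

No integer solutions with |y| ≤ 45.


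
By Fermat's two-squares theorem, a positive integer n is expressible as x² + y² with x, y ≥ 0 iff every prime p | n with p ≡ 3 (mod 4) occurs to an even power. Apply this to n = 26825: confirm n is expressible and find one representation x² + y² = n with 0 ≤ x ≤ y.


Step 1: Factor n = 26825 = 5^2 · 29 · 37.
Step 2: Check the mod-4 condition on each prime factor: 5 ≡ 1 (mod 4), exponent 2; 29 ≡ 1 (mod 4), exponent 1; 37 ≡ 1 (mod 4), exponent 1.
All primes ≡ 3 (mod 4) appear to even exponent (or don't appear), so by the two-squares theorem n IS expressible as a sum of two squares.
Step 3: Build a representation. Group n = k² · m with k = 5 and m = 29 · 37 = 1073 (a product of primes ≡ 1 (mod 4)); a representation of m scales to one of n via (k·x)² + (k·y)² = k²(x² + y²). Each prime p ≡ 1 (mod 4) is itself a sum of two squares; find a² by testing p − a² for a perfect square:
  29: 29 − 1² = 28, 29 − 2² = 25 = 5² ⇒ 29 = 2² + 5².
  37: 37 − 1² = 36 = 6² ⇒ 37 = 1² + 6².
  Combine using the Brahmagupta–Fibonacci identity (a² + b²)(c² + d²) = (ac − bd)² + (ad + bc)² = (ac + bd)² + (ad − bc)²:
  29 · 37 = 1073: from (2² + 5²)(1² + 6²), take (2·1 − 5·6, 2·6 + 5·1) = (2 − 30, 12 + 5) = (-28, 17); dropping signs (only squares matter) gives (28, 17); check 28² + 17² = 784 + 289 = 1073 ✓.
  Scale by k = 5: (5·28, 5·17) = (140, 85).
Step 4: Order so x ≤ y and verify: 85² + 140² = 7225 + 19600 = 26825 = n. ✓

n = 26825 = 85² + 140² (one valid representation with x ≤ y).


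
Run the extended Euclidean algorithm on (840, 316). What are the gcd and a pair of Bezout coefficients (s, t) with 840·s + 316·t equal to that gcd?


Euclidean algorithm on (840, 316) — divide until remainder is 0:
  840 = 2 · 316 + 208
  316 = 1 · 208 + 108
  208 = 1 · 108 + 100
  108 = 1 · 100 + 8
  100 = 12 · 8 + 4
  8 = 2 · 4 + 0
gcd(840, 316) = 4.
Track Bezout coefficients alongside the remainders: start with r₀ = 840 = a·1 + b·0 (s = 1, t = 0) and r₁ = 316 = a·0 + b·1 (s = 0, t = 1); each new remainder r_{k+1} = r_{k-1} − q_k·r_k inherits s_{k+1} = s_{k-1} − q_k·s_k, t_{k+1} = t_{k-1} − q_k·t_k, so r_k = a·s_k + b·t_k at every step:
  q = 2: r = 208, s = 1 − 2·0 = 1, t = 0 − 2·1 = -2  (check: 840·1 + 316·(-2) = 208)
  q = 1: r = 108, s = 0 − 1·1 = -1, t = 1 − 1·(-2) = 3  (check: 840·(-1) + 316·3 = 108)
  q = 1: r = 100, s = 1 − 1·(-1) = 2, t = -2 − 1·3 = -5  (check: 840·2 + 316·(-5) = 100)
  q = 1: r = 8, s = -1 − 1·2 = -3, t = 3 − 1·(-5) = 8  (check: 840·(-3) + 316·8 = 8)
  q = 12: r = 4, s = 2 − 12·(-3) = 38, t = -5 − 12·8 = -101  (check: 840·38 + 316·(-101) = 4)
The row with r = 4 (the gcd) gives the Bezout coefficients s = 38, t = -101.
Result: 840 · (38) + 316 · (-101) = 4.

gcd(840, 316) = 4; s = 38, t = -101 (check: 840·38 + 316·(-101) = 4).


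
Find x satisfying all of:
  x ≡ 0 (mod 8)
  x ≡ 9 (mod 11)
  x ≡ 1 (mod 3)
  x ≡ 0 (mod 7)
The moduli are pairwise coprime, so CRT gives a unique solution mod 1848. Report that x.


Product of moduli M = 8 · 11 · 3 · 7 = 1848.
Merge one congruence at a time:
  Start: x ≡ 0 (mod 8).
  Combine with x ≡ 9 (mod 11); new modulus lcm = 88.
    Write x = 0 + 8·t and substitute into x ≡ 9 (mod 11): 8·t ≡ 9 − 0 = 9 (mod 11).
    The inverse of 8 mod 11 is 7 (since 8·7 = 56 = 5·11 + 1), so t ≡ 7·9 = 63 ≡ 8 (mod 11).
    Then x = 0 + 8·8 = 64, valid modulo lcm(8, 11) = 88: x ≡ 64 (mod 88).
  Combine with x ≡ 1 (mod 3); new modulus lcm = 264.
    Write x = 64 + 88·t and substitute into x ≡ 1 (mod 3): 88·t ≡ 1 − 64 = -63 (mod 3).
    Reduce coefficients mod 3: 1·t ≡ 0 (mod 3).
    So t ≡ 0 (mod 3).
    Then x = 64 + 88·0 = 64, valid modulo lcm(88, 3) = 264: x ≡ 64 (mod 264).
  Combine with x ≡ 0 (mod 7); new modulus lcm = 1848.
    Write x = 64 + 264·t and substitute into x ≡ 0 (mod 7): 264·t ≡ 0 − 64 = -64 (mod 7).
    Reduce coefficients mod 7: 5·t ≡ 6 (mod 7).
    The inverse of 5 mod 7 is 3 (since 5·3 = 15 = 2·7 + 1), so t ≡ 3·6 = 18 ≡ 4 (mod 7).
    Then x = 64 + 264·4 = 1120, valid modulo lcm(264, 7) = 1848: x ≡ 1120 (mod 1848).
Verify against each original: 1120 mod 8 = 0, 1120 mod 11 = 9, 1120 mod 3 = 1, 1120 mod 7 = 0.

x ≡ 1120 (mod 1848).


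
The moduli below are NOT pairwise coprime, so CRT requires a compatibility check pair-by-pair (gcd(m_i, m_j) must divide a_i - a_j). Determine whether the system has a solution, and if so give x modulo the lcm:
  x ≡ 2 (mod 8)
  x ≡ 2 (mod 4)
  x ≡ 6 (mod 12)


Moduli 8, 4, 12 are not pairwise coprime, so CRT works modulo lcm(m_i) when all pairwise compatibility conditions hold.
Pairwise compatibility: gcd(m_i, m_j) must divide a_i - a_j for every pair.
Merge one congruence at a time:
  Start: x ≡ 2 (mod 8).
  Combine with x ≡ 2 (mod 4): gcd(8, 4) = 4; 2 - 2 = 0, which IS divisible by 4, so compatible.
    Write x = 2 + 8·t and substitute into x ≡ 2 (mod 4): 8·t ≡ 2 − 2 = 0 (mod 4).
    Divide the congruence (and modulus) by g = 4: 2·t ≡ 0 (mod 1).
    Modulo 1 every t works; take t = 0.
    Then x = 2 + 8·0 = 2, valid modulo lcm(8, 4) = 8: x ≡ 2 (mod 8).
  Combine with x ≡ 6 (mod 12): gcd(8, 12) = 4; 6 - 2 = 4, which IS divisible by 4, so compatible.
    Write x = 2 + 8·t and substitute into x ≡ 6 (mod 12): 8·t ≡ 6 − 2 = 4 (mod 12).
    Divide the congruence (and modulus) by g = 4: 2·t ≡ 1 (mod 3).
    The inverse of 2 mod 3 is 2 (since 2·2 = 4 = 1·3 + 1), so t ≡ 2·1 = 2 ≡ 2 (mod 3).
    Then x = 2 + 8·2 = 18, valid modulo lcm(8, 12) = 24: x ≡ 18 (mod 24).
Verify: 18 mod 8 = 2, 18 mod 4 = 2, 18 mod 12 = 6.

x ≡ 18 (mod 24).


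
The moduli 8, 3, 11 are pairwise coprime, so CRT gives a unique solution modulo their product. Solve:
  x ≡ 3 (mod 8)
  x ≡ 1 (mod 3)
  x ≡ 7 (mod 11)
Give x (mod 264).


Moduli 8, 3, 11 are pairwise coprime; by CRT there is a unique solution modulo M = 8 · 3 · 11 = 264.
Solve pairwise, accumulating the modulus:
  Start with x ≡ 3 (mod 8).
  Combine with x ≡ 1 (mod 3): since gcd(8, 3) = 1, we get a unique residue mod 24.
    Write x = 3 + 8·t and substitute into x ≡ 1 (mod 3): 8·t ≡ 1 − 3 = -2 (mod 3).
    Reduce coefficients mod 3: 2·t ≡ 1 (mod 3).
    The inverse of 2 mod 3 is 2 (since 2·2 = 4 = 1·3 + 1), so t ≡ 2·1 = 2 ≡ 2 (mod 3).
    Then x = 3 + 8·2 = 19, valid modulo lcm(8, 3) = 24: x ≡ 19 (mod 24).
  Combine with x ≡ 7 (mod 11): since gcd(24, 11) = 1, we get a unique residue mod 264.
    Write x = 19 + 24·t and substitute into x ≡ 7 (mod 11): 24·t ≡ 7 − 19 = -12 (mod 11).
    Reduce coefficients mod 11: 2·t ≡ 10 (mod 11).
    The inverse of 2 mod 11 is 6 (since 2·6 = 12 = 1·11 + 1), so t ≡ 6·10 = 60 ≡ 5 (mod 11).
    Then x = 19 + 24·5 = 139, valid modulo lcm(24, 11) = 264: x ≡ 139 (mod 264).
Verify: 139 mod 8 = 3 ✓, 139 mod 3 = 1 ✓, 139 mod 11 = 7 ✓.

x ≡ 139 (mod 264).


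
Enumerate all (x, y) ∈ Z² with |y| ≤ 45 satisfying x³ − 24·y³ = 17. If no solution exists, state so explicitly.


The equation is x³ - 24y³ = 17. For fixed y, x³ = 24·y³ + 17, so a solution requires the RHS to be a perfect cube.
Strategy: iterate y from -45 to 45, compute RHS = 24·y³ + 17, and check whether it is a (positive or negative) perfect cube.
Check small values of y:
  y = 0: RHS = 17 is not a perfect cube.
  y = 1: RHS = 41 is not a perfect cube.
  y = -1: RHS = -7 is not a perfect cube.
  y = 2: RHS = 209 is not a perfect cube.
  y = -2: RHS = -175 is not a perfect cube.
  y = 3: RHS = 665 is not a perfect cube.
  y = -3: RHS = -631 is not a perfect cube.
Continuing the search up to |y| = 45 finds no solutions either.
No (x, y) in the scanned range satisfies the equation.

No integer solutions with |y| ≤ 45.


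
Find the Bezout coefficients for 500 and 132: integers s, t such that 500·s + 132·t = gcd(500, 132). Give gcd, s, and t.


Euclidean algorithm on (500, 132) — divide until remainder is 0:
  500 = 3 · 132 + 104
  132 = 1 · 104 + 28
  104 = 3 · 28 + 20
  28 = 1 · 20 + 8
  20 = 2 · 8 + 4
  8 = 2 · 4 + 0
gcd(500, 132) = 4.
Track Bezout coefficients alongside the remainders: start with r₀ = 500 = a·1 + b·0 (s = 1, t = 0) and r₁ = 132 = a·0 + b·1 (s = 0, t = 1); each new remainder r_{k+1} = r_{k-1} − q_k·r_k inherits s_{k+1} = s_{k-1} − q_k·s_k, t_{k+1} = t_{k-1} − q_k·t_k, so r_k = a·s_k + b·t_k at every step:
  q = 3: r = 104, s = 1 − 3·0 = 1, t = 0 − 3·1 = -3  (check: 500·1 + 132·(-3) = 104)
  q = 1: r = 28, s = 0 − 1·1 = -1, t = 1 − 1·(-3) = 4  (check: 500·(-1) + 132·4 = 28)
  q = 3: r = 20, s = 1 − 3·(-1) = 4, t = -3 − 3·4 = -15  (check: 500·4 + 132·(-15) = 20)
  q = 1: r = 8, s = -1 − 1·4 = -5, t = 4 − 1·(-15) = 19  (check: 500·(-5) + 132·19 = 8)
  q = 2: r = 4, s = 4 − 2·(-5) = 14, t = -15 − 2·19 = -53  (check: 500·14 + 132·(-53) = 4)
The row with r = 4 (the gcd) gives the Bezout coefficients s = 14, t = -53.
Result: 500 · (14) + 132 · (-53) = 4.

gcd(500, 132) = 4; s = 14, t = -53 (check: 500·14 + 132·(-53) = 4).


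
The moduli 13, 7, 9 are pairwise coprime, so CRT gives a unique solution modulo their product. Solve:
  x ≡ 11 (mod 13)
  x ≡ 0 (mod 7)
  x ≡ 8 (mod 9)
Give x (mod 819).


Moduli 13, 7, 9 are pairwise coprime; by CRT there is a unique solution modulo M = 13 · 7 · 9 = 819.
Solve pairwise, accumulating the modulus:
  Start with x ≡ 11 (mod 13).
  Combine with x ≡ 0 (mod 7): since gcd(13, 7) = 1, we get a unique residue mod 91.
    Write x = 11 + 13·t and substitute into x ≡ 0 (mod 7): 13·t ≡ 0 − 11 = -11 (mod 7).
    Reduce coefficients mod 7: 6·t ≡ 3 (mod 7).
    The inverse of 6 mod 7 is 6 (since 6·6 = 36 = 5·7 + 1), so t ≡ 6·3 = 18 ≡ 4 (mod 7).
    Then x = 11 + 13·4 = 63, valid modulo lcm(13, 7) = 91: x ≡ 63 (mod 91).
  Combine with x ≡ 8 (mod 9): since gcd(91, 9) = 1, we get a unique residue mod 819.
    Write x = 63 + 91·t and substitute into x ≡ 8 (mod 9): 91·t ≡ 8 − 63 = -55 (mod 9).
    Reduce coefficients mod 9: 1·t ≡ 8 (mod 9).
    So t ≡ 8 (mod 9).
    Then x = 63 + 91·8 = 791, valid modulo lcm(91, 9) = 819: x ≡ 791 (mod 819).
Verify: 791 mod 13 = 11 ✓, 791 mod 7 = 0 ✓, 791 mod 9 = 8 ✓.

x ≡ 791 (mod 819).


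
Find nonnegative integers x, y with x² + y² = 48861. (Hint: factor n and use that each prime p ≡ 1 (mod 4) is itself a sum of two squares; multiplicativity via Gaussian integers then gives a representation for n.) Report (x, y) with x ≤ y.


Step 1: Factor n = 48861 = 3^2 · 61 · 89.
Step 2: Check the mod-4 condition on each prime factor: 3 ≡ 3 (mod 4), exponent 2 (must be even); 61 ≡ 1 (mod 4), exponent 1; 89 ≡ 1 (mod 4), exponent 1.
All primes ≡ 3 (mod 4) appear to even exponent (or don't appear), so by the two-squares theorem n IS expressible as a sum of two squares.
Step 3: Build a representation. Group n = k² · m with k = 3 and m = 61 · 89 = 5429 (a product of primes ≡ 1 (mod 4)); a representation of m scales to one of n via (k·x)² + (k·y)² = k²(x² + y²). Each prime p ≡ 1 (mod 4) is itself a sum of two squares; find a² by testing p − a² for a perfect square:
  61: 61 − 1² = 60, 61 − 2² = 57, 61 − 3² = 52, 61 − 4² = 45, 61 − 5² = 36 = 6² ⇒ 61 = 5² + 6².
  89: 89 − 1² = 88, 89 − 2² = 85, 89 − 3² = 80, 89 − 4² = 73, 89 − 5² = 64 = 8² ⇒ 89 = 5² + 8².
  Combine using the Brahmagupta–Fibonacci identity (a² + b²)(c² + d²) = (ac − bd)² + (ad + bc)² = (ac + bd)² + (ad − bc)²:
  61 · 89 = 5429: from (5² + 6²)(5² + 8²), take (5·5 − 6·8, 5·8 + 6·5) = (25 − 48, 40 + 30) = (-23, 70); dropping signs (only squares matter) gives (23, 70); check 23² + 70² = 529 + 4900 = 5429 ✓.
  Scale by k = 3: (3·23, 3·70) = (69, 210).
Step 4: Order so x ≤ y and verify: 69² + 210² = 4761 + 44100 = 48861 = n. ✓

n = 48861 = 69² + 210² (one valid representation with x ≤ y).


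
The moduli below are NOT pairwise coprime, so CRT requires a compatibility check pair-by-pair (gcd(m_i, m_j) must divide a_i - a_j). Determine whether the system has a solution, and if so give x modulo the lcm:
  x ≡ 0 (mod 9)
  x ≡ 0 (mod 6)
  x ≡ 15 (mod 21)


Moduli 9, 6, 21 are not pairwise coprime, so CRT works modulo lcm(m_i) when all pairwise compatibility conditions hold.
Pairwise compatibility: gcd(m_i, m_j) must divide a_i - a_j for every pair.
Merge one congruence at a time:
  Start: x ≡ 0 (mod 9).
  Combine with x ≡ 0 (mod 6): gcd(9, 6) = 3; 0 - 0 = 0, which IS divisible by 3, so compatible.
    Write x = 0 + 9·t and substitute into x ≡ 0 (mod 6): 9·t ≡ 0 − 0 = 0 (mod 6).
    Divide the congruence (and modulus) by g = 3: 3·t ≡ 0 (mod 2).
    Reduce coefficients mod 2: 1·t ≡ 0 (mod 2).
    So t ≡ 0 (mod 2).
    Then x = 0 + 9·0 = 0, valid modulo lcm(9, 6) = 18: x ≡ 0 (mod 18).
  Combine with x ≡ 15 (mod 21): gcd(18, 21) = 3; 15 - 0 = 15, which IS divisible by 3, so compatible.
    Write x = 0 + 18·t and substitute into x ≡ 15 (mod 21): 18·t ≡ 15 − 0 = 15 (mod 21).
    Divide the congruence (and modulus) by g = 3: 6·t ≡ 5 (mod 7).
    The inverse of 6 mod 7 is 6 (since 6·6 = 36 = 5·7 + 1), so t ≡ 6·5 = 30 ≡ 2 (mod 7).
    Then x = 0 + 18·2 = 36, valid modulo lcm(18, 21) = 126: x ≡ 36 (mod 126).
Verify: 36 mod 9 = 0, 36 mod 6 = 0, 36 mod 21 = 15.

x ≡ 36 (mod 126).


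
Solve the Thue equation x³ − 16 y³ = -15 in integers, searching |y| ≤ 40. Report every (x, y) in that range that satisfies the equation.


The equation is x³ - 16y³ = -15. For fixed y, x³ = 16·y³ − 15, so a solution requires the RHS to be a perfect cube.
Strategy: iterate y from -40 to 40, compute RHS = 16·y³ − 15, and check whether it is a (positive or negative) perfect cube.
Check small values of y:
  y = 0: RHS = -15 is not a perfect cube.
  y = 1: RHS = 1 = (1)³ ⇒ x = 1 works.
  y = -1: RHS = -31 is not a perfect cube.
  y = 2: RHS = 113 is not a perfect cube.
  y = -2: RHS = -143 is not a perfect cube.
  y = 3: RHS = 417 is not a perfect cube.
  y = -3: RHS = -447 is not a perfect cube.
Continuing the search up to |y| = 40 finds no further solutions beyond those listed.
Collected solutions: (1, 1).

Solutions (with |y| ≤ 40): (1, 1).


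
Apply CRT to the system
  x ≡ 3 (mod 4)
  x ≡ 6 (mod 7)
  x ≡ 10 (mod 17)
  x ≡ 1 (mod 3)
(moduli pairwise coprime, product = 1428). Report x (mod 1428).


Product of moduli M = 4 · 7 · 17 · 3 = 1428.
Merge one congruence at a time:
  Start: x ≡ 3 (mod 4).
  Combine with x ≡ 6 (mod 7); new modulus lcm = 28.
    Write x = 3 + 4·t and substitute into x ≡ 6 (mod 7): 4·t ≡ 6 − 3 = 3 (mod 7).
    The inverse of 4 mod 7 is 2 (since 4·2 = 8 = 1·7 + 1), so t ≡ 2·3 = 6 ≡ 6 (mod 7).
    Then x = 3 + 4·6 = 27, valid modulo lcm(4, 7) = 28: x ≡ 27 (mod 28).
  Combine with x ≡ 10 (mod 17); new modulus lcm = 476.
    Write x = 27 + 28·t and substitute into x ≡ 10 (mod 17): 28·t ≡ 10 − 27 = -17 (mod 17).
    Reduce coefficients mod 17: 11·t ≡ 0 (mod 17).
    The inverse of 11 mod 17 is 14 (since 11·14 = 154 = 9·17 + 1), so t ≡ 14·0 = 0 ≡ 0 (mod 17).
    Then x = 27 + 28·0 = 27, valid modulo lcm(28, 17) = 476: x ≡ 27 (mod 476).
  Combine with x ≡ 1 (mod 3); new modulus lcm = 1428.
    Write x = 27 + 476·t and substitute into x ≡ 1 (mod 3): 476·t ≡ 1 − 27 = -26 (mod 3).
    Reduce coefficients mod 3: 2·t ≡ 1 (mod 3).
    The inverse of 2 mod 3 is 2 (since 2·2 = 4 = 1·3 + 1), so t ≡ 2·1 = 2 ≡ 2 (mod 3).
    Then x = 27 + 476·2 = 979, valid modulo lcm(476, 3) = 1428: x ≡ 979 (mod 1428).
Verify against each original: 979 mod 4 = 3, 979 mod 7 = 6, 979 mod 17 = 10, 979 mod 3 = 1.

x ≡ 979 (mod 1428).


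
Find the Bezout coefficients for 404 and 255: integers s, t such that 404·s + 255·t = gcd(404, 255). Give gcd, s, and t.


Euclidean algorithm on (404, 255) — divide until remainder is 0:
  404 = 1 · 255 + 149
  255 = 1 · 149 + 106
  149 = 1 · 106 + 43
  106 = 2 · 43 + 20
  43 = 2 · 20 + 3
  20 = 6 · 3 + 2
  3 = 1 · 2 + 1
  2 = 2 · 1 + 0
gcd(404, 255) = 1.
Track Bezout coefficients alongside the remainders: start with r₀ = 404 = a·1 + b·0 (s = 1, t = 0) and r₁ = 255 = a·0 + b·1 (s = 0, t = 1); each new remainder r_{k+1} = r_{k-1} − q_k·r_k inherits s_{k+1} = s_{k-1} − q_k·s_k, t_{k+1} = t_{k-1} − q_k·t_k, so r_k = a·s_k + b·t_k at every step:
  q = 1: r = 149, s = 1 − 1·0 = 1, t = 0 − 1·1 = -1  (check: 404·1 + 255·(-1) = 149)
  q = 1: r = 106, s = 0 − 1·1 = -1, t = 1 − 1·(-1) = 2  (check: 404·(-1) + 255·2 = 106)
  q = 1: r = 43, s = 1 − 1·(-1) = 2, t = -1 − 1·2 = -3  (check: 404·2 + 255·(-3) = 43)
  q = 2: r = 20, s = -1 − 2·2 = -5, t = 2 − 2·(-3) = 8  (check: 404·(-5) + 255·8 = 20)
  q = 2: r = 3, s = 2 − 2·(-5) = 12, t = -3 − 2·8 = -19  (check: 404·12 + 255·(-19) = 3)
  q = 6: r = 2, s = -5 − 6·12 = -77, t = 8 − 6·(-19) = 122  (check: 404·(-77) + 255·122 = 2)
  q = 1: r = 1, s = 12 − 1·(-77) = 89, t = -19 − 1·122 = -141  (check: 404·89 + 255·(-141) = 1)
The row with r = 1 (the gcd) gives the Bezout coefficients s = 89, t = -141.
Result: 404 · (89) + 255 · (-141) = 1.

gcd(404, 255) = 1; s = 89, t = -141 (check: 404·89 + 255·(-141) = 1).


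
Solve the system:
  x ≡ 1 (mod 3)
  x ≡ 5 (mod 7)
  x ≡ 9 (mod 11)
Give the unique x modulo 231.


Moduli 3, 7, 11 are pairwise coprime; by CRT there is a unique solution modulo M = 3 · 7 · 11 = 231.
Solve pairwise, accumulating the modulus:
  Start with x ≡ 1 (mod 3).
  Combine with x ≡ 5 (mod 7): since gcd(3, 7) = 1, we get a unique residue mod 21.
    Write x = 1 + 3·t and substitute into x ≡ 5 (mod 7): 3·t ≡ 5 − 1 = 4 (mod 7).
    The inverse of 3 mod 7 is 5 (since 3·5 = 15 = 2·7 + 1), so t ≡ 5·4 = 20 ≡ 6 (mod 7).
    Then x = 1 + 3·6 = 19, valid modulo lcm(3, 7) = 21: x ≡ 19 (mod 21).
  Combine with x ≡ 9 (mod 11): since gcd(21, 11) = 1, we get a unique residue mod 231.
    Write x = 19 + 21·t and substitute into x ≡ 9 (mod 11): 21·t ≡ 9 − 19 = -10 (mod 11).
    Reduce coefficients mod 11: 10·t ≡ 1 (mod 11).
    The inverse of 10 mod 11 is 10 (since 10·10 = 100 = 9·11 + 1), so t ≡ 10·1 = 10 ≡ 10 (mod 11).
    Then x = 19 + 21·10 = 229, valid modulo lcm(21, 11) = 231: x ≡ 229 (mod 231).
Verify: 229 mod 3 = 1 ✓, 229 mod 7 = 5 ✓, 229 mod 11 = 9 ✓.

x ≡ 229 (mod 231).


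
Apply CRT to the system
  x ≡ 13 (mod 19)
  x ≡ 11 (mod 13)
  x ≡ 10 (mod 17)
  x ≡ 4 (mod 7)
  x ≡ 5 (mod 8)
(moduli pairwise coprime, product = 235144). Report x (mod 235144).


Product of moduli M = 19 · 13 · 17 · 7 · 8 = 235144.
Merge one congruence at a time:
  Start: x ≡ 13 (mod 19).
  Combine with x ≡ 11 (mod 13); new modulus lcm = 247.
    Write x = 13 + 19·t and substitute into x ≡ 11 (mod 13): 19·t ≡ 11 − 13 = -2 (mod 13).
    Reduce coefficients mod 13: 6·t ≡ 11 (mod 13).
    The inverse of 6 mod 13 is 11 (since 6·11 = 66 = 5·13 + 1), so t ≡ 11·11 = 121 ≡ 4 (mod 13).
    Then x = 13 + 19·4 = 89, valid modulo lcm(19, 13) = 247: x ≡ 89 (mod 247).
  Combine with x ≡ 10 (mod 17); new modulus lcm = 4199.
    Write x = 89 + 247·t and substitute into x ≡ 10 (mod 17): 247·t ≡ 10 − 89 = -79 (mod 17).
    Reduce coefficients mod 17: 9·t ≡ 6 (mod 17).
    The inverse of 9 mod 17 is 2 (since 9·2 = 18 = 1·17 + 1), so t ≡ 2·6 = 12 ≡ 12 (mod 17).
    Then x = 89 + 247·12 = 3053, valid modulo lcm(247, 17) = 4199: x ≡ 3053 (mod 4199).
  Combine with x ≡ 4 (mod 7); new modulus lcm = 29393.
    Write x = 3053 + 4199·t and substitute into x ≡ 4 (mod 7): 4199·t ≡ 4 − 3053 = -3049 (mod 7).
    Reduce coefficients mod 7: 6·t ≡ 3 (mod 7).
    The inverse of 6 mod 7 is 6 (since 6·6 = 36 = 5·7 + 1), so t ≡ 6·3 = 18 ≡ 4 (mod 7).
    Then x = 3053 + 4199·4 = 19849, valid modulo lcm(4199, 7) = 29393: x ≡ 19849 (mod 29393).
  Combine with x ≡ 5 (mod 8); new modulus lcm = 235144.
    Write x = 19849 + 29393·t and substitute into x ≡ 5 (mod 8): 29393·t ≡ 5 − 19849 = -19844 (mod 8).
    Reduce coefficients mod 8: 1·t ≡ 4 (mod 8).
    So t ≡ 4 (mod 8).
    Then x = 19849 + 29393·4 = 137421, valid modulo lcm(29393, 8) = 235144: x ≡ 137421 (mod 235144).
Verify against each original: 137421 mod 19 = 13, 137421 mod 13 = 11, 137421 mod 17 = 10, 137421 mod 7 = 4, 137421 mod 8 = 5.

x ≡ 137421 (mod 235144).


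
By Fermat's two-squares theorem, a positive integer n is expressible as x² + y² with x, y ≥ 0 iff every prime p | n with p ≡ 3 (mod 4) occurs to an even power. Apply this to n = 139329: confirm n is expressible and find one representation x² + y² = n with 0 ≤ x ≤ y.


Step 1: Factor n = 139329 = 3^2 · 113 · 137.
Step 2: Check the mod-4 condition on each prime factor: 3 ≡ 3 (mod 4), exponent 2 (must be even); 113 ≡ 1 (mod 4), exponent 1; 137 ≡ 1 (mod 4), exponent 1.
All primes ≡ 3 (mod 4) appear to even exponent (or don't appear), so by the two-squares theorem n IS expressible as a sum of two squares.
Step 3: Build a representation. Group n = k² · m with k = 3 and m = 113 · 137 = 15481 (a product of primes ≡ 1 (mod 4)); a representation of m scales to one of n via (k·x)² + (k·y)² = k²(x² + y²). Each prime p ≡ 1 (mod 4) is itself a sum of two squares; find a² by testing p − a² for a perfect square:
  113: 113 − 1² = 112, 113 − 2² = 109, 113 − 3² = 104, 113 − 4² = 97, 113 − 5² = 88, 113 − 6² = 77, 113 − 7² = 64 = 8² ⇒ 113 = 7² + 8².
  137: 137 − 1² = 136, 137 − 2² = 133, 137 − 3² = 128, 137 − 4² = 121 = 11² ⇒ 137 = 4² + 11².
  Combine using the Brahmagupta–Fibonacci identity (a² + b²)(c² + d²) = (ac − bd)² + (ad + bc)² = (ac + bd)² + (ad − bc)²:
  113 · 137 = 15481: from (7² + 8²)(4² + 11²), take (7·4 − 8·11, 7·11 + 8·4) = (28 − 88, 77 + 32) = (-60, 109); dropping signs (only squares matter) gives (60, 109); check 60² + 109² = 3600 + 11881 = 15481 ✓.
  Scale by k = 3: (3·60, 3·109) = (180, 327).
Step 4: Order so x ≤ y and verify: 180² + 327² = 32400 + 106929 = 139329 = n. ✓

n = 139329 = 180² + 327² (one valid representation with x ≤ y).


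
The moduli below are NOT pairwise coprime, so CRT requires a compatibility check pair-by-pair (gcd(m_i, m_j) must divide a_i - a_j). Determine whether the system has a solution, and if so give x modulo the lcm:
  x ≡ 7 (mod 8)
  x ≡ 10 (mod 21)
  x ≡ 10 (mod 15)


Moduli 8, 21, 15 are not pairwise coprime, so CRT works modulo lcm(m_i) when all pairwise compatibility conditions hold.
Pairwise compatibility: gcd(m_i, m_j) must divide a_i - a_j for every pair.
Merge one congruence at a time:
  Start: x ≡ 7 (mod 8).
  Combine with x ≡ 10 (mod 21): gcd(8, 21) = 1; 10 - 7 = 3, which IS divisible by 1, so compatible.
    Write x = 7 + 8·t and substitute into x ≡ 10 (mod 21): 8·t ≡ 10 − 7 = 3 (mod 21).
    The inverse of 8 mod 21 is 8 (since 8·8 = 64 = 3·21 + 1), so t ≡ 8·3 = 24 ≡ 3 (mod 21).
    Then x = 7 + 8·3 = 31, valid modulo lcm(8, 21) = 168: x ≡ 31 (mod 168).
  Combine with x ≡ 10 (mod 15): gcd(168, 15) = 3; 10 - 31 = -21, which IS divisible by 3, so compatible.
    Write x = 31 + 168·t and substitute into x ≡ 10 (mod 15): 168·t ≡ 10 − 31 = -21 (mod 15).
    Divide the congruence (and modulus) by g = 3: 56·t ≡ -7 (mod 5).
    Reduce coefficients mod 5: 1·t ≡ 3 (mod 5).
    So t ≡ 3 (mod 5).
    Then x = 31 + 168·3 = 535, valid modulo lcm(168, 15) = 840: x ≡ 535 (mod 840).
Verify: 535 mod 8 = 7, 535 mod 21 = 10, 535 mod 15 = 10.

x ≡ 535 (mod 840).


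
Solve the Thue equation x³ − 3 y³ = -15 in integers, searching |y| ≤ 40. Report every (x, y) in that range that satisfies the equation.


The equation is x³ - 3y³ = -15. For fixed y, x³ = 3·y³ − 15, so a solution requires the RHS to be a perfect cube.
Strategy: iterate y from -40 to 40, compute RHS = 3·y³ − 15, and check whether it is a (positive or negative) perfect cube.
Check small values of y:
  y = 0: RHS = -15 is not a perfect cube.
  y = 1: RHS = -12 is not a perfect cube.
  y = -1: RHS = -18 is not a perfect cube.
  y = 2: RHS = 9 is not a perfect cube.
  y = -2: RHS = -39 is not a perfect cube.
  y = 3: RHS = 66 is not a perfect cube.
  y = -3: RHS = -96 is not a perfect cube.
Continuing the search up to |y| = 40 finds no solutions either.
No (x, y) in the scanned range satisfies the equation.

No integer solutions with |y| ≤ 40.


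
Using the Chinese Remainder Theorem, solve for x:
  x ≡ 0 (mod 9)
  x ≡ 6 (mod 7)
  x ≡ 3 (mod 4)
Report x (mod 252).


Moduli 9, 7, 4 are pairwise coprime; by CRT there is a unique solution modulo M = 9 · 7 · 4 = 252.
Solve pairwise, accumulating the modulus:
  Start with x ≡ 0 (mod 9).
  Combine with x ≡ 6 (mod 7): since gcd(9, 7) = 1, we get a unique residue mod 63.
    Write x = 0 + 9·t and substitute into x ≡ 6 (mod 7): 9·t ≡ 6 − 0 = 6 (mod 7).
    Reduce coefficients mod 7: 2·t ≡ 6 (mod 7).
    The inverse of 2 mod 7 is 4 (since 2·4 = 8 = 1·7 + 1), so t ≡ 4·6 = 24 ≡ 3 (mod 7).
    Then x = 0 + 9·3 = 27, valid modulo lcm(9, 7) = 63: x ≡ 27 (mod 63).
  Combine with x ≡ 3 (mod 4): since gcd(63, 4) = 1, we get a unique residue mod 252.
    Write x = 27 + 63·t and substitute into x ≡ 3 (mod 4): 63·t ≡ 3 − 27 = -24 (mod 4).
    Reduce coefficients mod 4: 3·t ≡ 0 (mod 4).
    The inverse of 3 mod 4 is 3 (since 3·3 = 9 = 2·4 + 1), so t ≡ 3·0 = 0 ≡ 0 (mod 4).
    Then x = 27 + 63·0 = 27, valid modulo lcm(63, 4) = 252: x ≡ 27 (mod 252).
Verify: 27 mod 9 = 0 ✓, 27 mod 7 = 6 ✓, 27 mod 4 = 3 ✓.

x ≡ 27 (mod 252).
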